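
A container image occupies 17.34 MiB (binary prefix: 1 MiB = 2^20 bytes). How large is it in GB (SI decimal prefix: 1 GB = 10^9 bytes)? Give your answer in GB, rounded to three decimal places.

17.34 MiB = 17.34 × 2^20 bytes = 18,182,307.84 bytes
1 GB = 1,000,000,000 bytes
18,182,307.84 / 1,000,000,000 = 0.018 GB

0.018 GB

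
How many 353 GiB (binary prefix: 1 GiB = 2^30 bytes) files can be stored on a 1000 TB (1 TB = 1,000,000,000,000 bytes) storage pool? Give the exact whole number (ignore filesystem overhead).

2,638

Capacity: 1000 TB = 1,000,000,000,000,000 bytes
Per item: 353 GiB = 379,030,863,872 bytes
⌊1,000,000,000,000,000 / 379,030,863,872⌋ = 2,638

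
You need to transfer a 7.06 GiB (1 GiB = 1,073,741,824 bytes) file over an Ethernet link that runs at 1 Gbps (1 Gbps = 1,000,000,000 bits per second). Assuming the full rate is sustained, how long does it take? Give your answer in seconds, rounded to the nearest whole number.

7.06 GiB = 7,580,617,277.44 bytes = 60,644,938,219.52 bits
1 Gbps = 1,000,000,000 bits/s
time = 60,644,938,219.52 / 1,000,000,000 = 61 s

61 seconds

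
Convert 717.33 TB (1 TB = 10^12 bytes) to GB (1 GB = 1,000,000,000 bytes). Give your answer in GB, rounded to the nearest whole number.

717,330 GB

717.33 TB = 717.33 × 10^12 bytes = 717,330,000,000,000 bytes
1 GB = 1,000,000,000 bytes
717,330,000,000,000 / 1,000,000,000 = 717,330 GB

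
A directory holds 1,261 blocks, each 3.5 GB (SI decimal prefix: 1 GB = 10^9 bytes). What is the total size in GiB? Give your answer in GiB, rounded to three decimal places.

Total = 1,261 × 3.5 GB = 4413.5 GB
= 4413.5 × 1,000,000,000 bytes = 4,413,500,000,000 bytes
1 GiB = 1,073,741,824 bytes
4,413,500,000,000 / 1,073,741,824 = 4,110.392 GiB

4,110.392 GiB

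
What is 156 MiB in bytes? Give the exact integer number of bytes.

156 × 1,048,576 = 163,577,856 bytes  (1 MiB = 2^20 bytes)

163,577,856 bytes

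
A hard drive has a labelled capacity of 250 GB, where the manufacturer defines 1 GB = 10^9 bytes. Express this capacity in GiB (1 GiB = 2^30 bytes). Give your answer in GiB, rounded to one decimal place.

232.8 GiB

250 GB × 1,000,000,000 bytes/GB = 250,000,000,000 bytes
1 GiB = 1,073,741,824 bytes
250,000,000,000 / 1,073,741,824 = 232.8 GiB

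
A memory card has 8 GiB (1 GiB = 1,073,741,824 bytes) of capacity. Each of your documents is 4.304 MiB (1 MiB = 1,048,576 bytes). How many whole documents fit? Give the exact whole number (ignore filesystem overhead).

Capacity: 8 GiB = 8,589,934,592 bytes
Per item: 4.304 MiB = 4,513,071.104 bytes
⌊8,589,934,592 / 4,513,071.104⌋ = 1,903

1,903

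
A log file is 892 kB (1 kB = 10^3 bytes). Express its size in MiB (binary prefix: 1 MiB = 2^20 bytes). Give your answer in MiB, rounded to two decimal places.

0.85 MiB

892 kB × 1,000 bytes/kB = 892,000 bytes
1 MiB = 1,048,576 bytes
892,000 / 1,048,576 = 0.85 MiB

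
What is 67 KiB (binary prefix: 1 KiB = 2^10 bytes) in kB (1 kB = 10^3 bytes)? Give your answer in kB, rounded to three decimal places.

68.608 kB

67 KiB × 1,024 bytes/KiB = 68,608 bytes
1 kB = 1,000 bytes
68,608 / 1,000 = 68.608 kB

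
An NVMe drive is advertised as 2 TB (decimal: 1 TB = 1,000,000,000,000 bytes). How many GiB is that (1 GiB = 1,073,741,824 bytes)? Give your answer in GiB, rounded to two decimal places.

1,862.65 GiB

2 TB × 1,000,000,000,000 bytes/TB = 2,000,000,000,000 bytes
1 GiB = 1,073,741,824 bytes
2,000,000,000,000 / 1,073,741,824 = 1,862.65 GiB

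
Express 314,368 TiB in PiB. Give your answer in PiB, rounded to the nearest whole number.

307 PiB

314,368 TiB = 314,368 × 2^40 bytes = 345,651,271,400,685,568 bytes
1 PiB = 1,125,899,906,842,624 bytes
345,651,271,400,685,568 / 1,125,899,906,842,624 = 307 PiB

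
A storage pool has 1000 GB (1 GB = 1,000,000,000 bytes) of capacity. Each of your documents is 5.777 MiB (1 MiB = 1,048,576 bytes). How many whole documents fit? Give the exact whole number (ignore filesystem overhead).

Capacity: 1000 GB = 1,000,000,000,000 bytes
Per item: 5.777 MiB = 6,057,623.552 bytes
⌊1,000,000,000,000 / 6,057,623.552⌋ = 165,081

165,081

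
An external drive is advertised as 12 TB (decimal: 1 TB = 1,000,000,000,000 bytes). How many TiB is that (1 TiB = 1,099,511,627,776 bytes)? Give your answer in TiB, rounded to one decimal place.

10.9 TiB

12 TB = 12 × 10^12 bytes = 12,000,000,000,000 bytes
1 TiB = 2^40 bytes = 1,099,511,627,776 bytes
12,000,000,000,000 / 1,099,511,627,776 = 10.9 TiB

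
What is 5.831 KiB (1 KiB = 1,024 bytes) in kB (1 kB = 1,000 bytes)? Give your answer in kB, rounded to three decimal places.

5.971 kB

5.831 KiB = 5.831 × 2^10 bytes = 5,970.944 bytes
1 kB = 1,000 bytes
5,970.944 / 1,000 = 5.971 kB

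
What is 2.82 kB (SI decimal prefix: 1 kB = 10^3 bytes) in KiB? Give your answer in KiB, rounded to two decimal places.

2.82 kB × 1,000 bytes/kB = 2,820 bytes
1 KiB = 2^10 bytes = 1,024 bytes
2,820 / 1,024 = 2.75 KiB

2.75 KiB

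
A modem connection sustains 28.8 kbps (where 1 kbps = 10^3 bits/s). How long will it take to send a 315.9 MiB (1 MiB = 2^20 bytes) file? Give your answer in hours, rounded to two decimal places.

25.56 hours

315.9 MiB = 331,245,158.4 bytes = 2,649,961,267.2 bits
28.8 kbps = 28,800 bits/s
time = 2,649,961,267.2 / 28,800 = 92,012.5440 s
92,012.5440 s / 3600 = 25.56 hours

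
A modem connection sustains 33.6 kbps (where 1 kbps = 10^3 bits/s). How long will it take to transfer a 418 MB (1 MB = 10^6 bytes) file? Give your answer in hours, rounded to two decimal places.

27.65 hours

418 MB = 418,000,000 bytes = 3,344,000,000 bits
33.6 kbps = 33,600 bits/s
time = 3,344,000,000 / 33,600 = 99,523.8095 s
99,523.8095 s / 3600 = 27.65 hours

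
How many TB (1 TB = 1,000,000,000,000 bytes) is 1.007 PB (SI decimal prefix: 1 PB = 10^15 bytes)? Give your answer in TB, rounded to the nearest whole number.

1.007 PB × 1,000,000,000,000,000 bytes/PB = 1,007,000,000,000,000 bytes
1 TB = 1,000,000,000,000 bytes
1,007,000,000,000,000 / 1,000,000,000,000 = 1,007 TB

1,007 TB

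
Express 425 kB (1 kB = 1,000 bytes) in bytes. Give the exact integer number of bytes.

425,000 bytes

425 × 1,000 = 425,000 bytes  (1 kB = 10^3 bytes)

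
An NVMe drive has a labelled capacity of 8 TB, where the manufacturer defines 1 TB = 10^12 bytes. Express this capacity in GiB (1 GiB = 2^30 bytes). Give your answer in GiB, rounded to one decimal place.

7,450.6 GiB

8 TB × 1,000,000,000,000 bytes/TB = 8,000,000,000,000 bytes
1 GiB = 2^30 bytes = 1,073,741,824 bytes
8,000,000,000,000 / 1,073,741,824 = 7,450.6 GiB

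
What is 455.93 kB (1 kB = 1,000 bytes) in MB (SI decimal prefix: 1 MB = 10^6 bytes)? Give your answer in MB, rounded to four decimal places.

0.4559 MB

455.93 kB × 1,000 bytes/kB = 455,930 bytes
1 MB = 1,000,000 bytes
455,930 / 1,000,000 = 0.4559 MB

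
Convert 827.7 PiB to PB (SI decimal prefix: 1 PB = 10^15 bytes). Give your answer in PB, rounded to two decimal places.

827.7 PiB = 827.7 × 2^50 bytes = 931,907,352,893,639,884.8 bytes
1 PB = 1,000,000,000,000,000 bytes
931,907,352,893,639,884.8 / 1,000,000,000,000,000 = 931.91 PB

931.91 PB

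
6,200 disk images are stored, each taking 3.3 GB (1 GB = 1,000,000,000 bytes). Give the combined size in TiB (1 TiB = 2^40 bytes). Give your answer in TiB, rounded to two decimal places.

18.61 TiB

Total = 6,200 × 3.3 GB = 20,460 GB
= 20,460 × 1,000,000,000 bytes = 20,460,000,000,000 bytes
1 TiB = 1,099,511,627,776 bytes
20,460,000,000,000 / 1,099,511,627,776 = 18.61 TiB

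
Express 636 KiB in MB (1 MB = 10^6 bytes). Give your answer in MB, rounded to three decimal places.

636 KiB = 636 × 2^10 bytes = 651,264 bytes
1 MB = 10^6 bytes = 1,000,000 bytes
651,264 / 1,000,000 = 0.651 MB

0.651 MB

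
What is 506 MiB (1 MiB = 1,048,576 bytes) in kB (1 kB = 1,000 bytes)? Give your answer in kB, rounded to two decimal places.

506 MiB × 1,048,576 bytes/MiB = 530,579,456 bytes
1 kB = 1,000 bytes
530,579,456 / 1,000 = 530,579.46 kB

530,579.46 kB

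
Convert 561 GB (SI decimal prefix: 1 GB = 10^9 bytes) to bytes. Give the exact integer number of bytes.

561,000,000,000 bytes

561 × 1,000,000,000 = 561,000,000,000 bytes  (1 GB = 10^9 bytes)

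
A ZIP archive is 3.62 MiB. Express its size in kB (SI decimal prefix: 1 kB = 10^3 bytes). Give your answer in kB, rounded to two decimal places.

3,795.85 kB

3.62 MiB = 3.62 × 2^20 bytes = 3,795,845.12 bytes
1 kB = 1,000 bytes
3,795,845.12 / 1,000 = 3,795.85 kB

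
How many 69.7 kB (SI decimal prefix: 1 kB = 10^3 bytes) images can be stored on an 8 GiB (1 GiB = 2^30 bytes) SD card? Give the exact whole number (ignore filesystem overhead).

123,241

Capacity: 8 GiB = 8,589,934,592 bytes
Per item: 69.7 kB = 69,700 bytes
⌊8,589,934,592 / 69,700⌋ = 123,241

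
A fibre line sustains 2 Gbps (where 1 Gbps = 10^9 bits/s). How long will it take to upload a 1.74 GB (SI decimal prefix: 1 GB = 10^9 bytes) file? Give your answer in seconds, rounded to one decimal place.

1.74 GB = 1,740,000,000 bytes = 13,920,000,000 bits
2 Gbps = 2,000,000,000 bits/s
time = 13,920,000,000 / 2,000,000,000 = 7.0 s

7.0 seconds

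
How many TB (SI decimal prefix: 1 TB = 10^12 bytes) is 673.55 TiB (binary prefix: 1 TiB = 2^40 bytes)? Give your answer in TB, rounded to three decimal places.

740.576 TB

673.55 TiB × 1,099,511,627,776 bytes/TiB = 740,576,056,888,524.8 bytes
1 TB = 1,000,000,000,000 bytes
740,576,056,888,524.8 / 1,000,000,000,000 = 740.576 TB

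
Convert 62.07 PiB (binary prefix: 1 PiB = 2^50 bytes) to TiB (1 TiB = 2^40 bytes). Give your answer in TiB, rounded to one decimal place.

62.07 PiB × 1,125,899,906,842,624 bytes/PiB = 69,884,607,217,721,671.68 bytes
1 TiB = 2^40 bytes = 1,099,511,627,776 bytes
69,884,607,217,721,671.68 / 1,099,511,627,776 = 63,559.7 TiB

63,559.7 TiB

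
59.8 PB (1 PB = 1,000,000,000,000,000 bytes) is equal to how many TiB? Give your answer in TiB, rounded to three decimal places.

54,387.783 TiB

59.8 PB × 1,000,000,000,000,000 bytes/PB = 59,800,000,000,000,000 bytes
1 TiB = 2^40 bytes = 1,099,511,627,776 bytes
59,800,000,000,000,000 / 1,099,511,627,776 = 54,387.783 TiB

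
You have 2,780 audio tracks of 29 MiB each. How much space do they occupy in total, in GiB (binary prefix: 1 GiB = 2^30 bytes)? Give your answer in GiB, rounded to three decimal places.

78.730 GiB

Total = 2,780 × 29 MiB = 80,620 MiB
= 80,620 × 1,048,576 bytes = 84,536,197,120 bytes
1 GiB = 1,073,741,824 bytes
84,536,197,120 / 1,073,741,824 = 78.730 GiB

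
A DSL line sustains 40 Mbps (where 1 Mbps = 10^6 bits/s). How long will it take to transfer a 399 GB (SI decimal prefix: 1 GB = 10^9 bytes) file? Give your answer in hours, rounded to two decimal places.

22.17 hours

399 GB = 399,000,000,000 bytes = 3,192,000,000,000 bits
40 Mbps = 40,000,000 bits/s
time = 3,192,000,000,000 / 40,000,000 = 79,800.0000 s
79,800.0000 s / 3600 = 22.17 hours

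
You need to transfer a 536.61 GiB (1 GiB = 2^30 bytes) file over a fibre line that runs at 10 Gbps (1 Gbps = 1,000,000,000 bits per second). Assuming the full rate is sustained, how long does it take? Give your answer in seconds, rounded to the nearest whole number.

536.61 GiB = 576,180,600,176.64 bytes = 4,609,444,801,413.12 bits
10 Gbps = 10,000,000,000 bits/s
time = 4,609,444,801,413.12 / 10,000,000,000 = 461 s

461 seconds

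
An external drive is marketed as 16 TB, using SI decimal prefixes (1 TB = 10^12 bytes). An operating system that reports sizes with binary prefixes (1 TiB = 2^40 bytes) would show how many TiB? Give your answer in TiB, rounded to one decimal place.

14.6 TiB

16 TB × 1,000,000,000,000 bytes/TB = 16,000,000,000,000 bytes
1 TiB = 2^40 bytes = 1,099,511,627,776 bytes
16,000,000,000,000 / 1,099,511,627,776 = 14.6 TiB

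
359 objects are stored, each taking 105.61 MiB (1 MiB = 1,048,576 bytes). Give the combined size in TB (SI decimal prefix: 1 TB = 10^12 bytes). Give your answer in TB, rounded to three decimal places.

Total = 359 × 105.61 MiB = 37913.99 MiB
= 37913.99 × 1,048,576 bytes = 39,755,699,978.24 bytes
1 TB = 1,000,000,000,000 bytes
39,755,699,978.24 / 1,000,000,000,000 = 0.040 TB

0.040 TB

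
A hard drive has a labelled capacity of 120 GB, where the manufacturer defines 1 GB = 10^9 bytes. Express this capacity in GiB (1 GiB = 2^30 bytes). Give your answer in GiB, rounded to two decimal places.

111.76 GiB

120 GB = 120 × 10^9 bytes = 120,000,000,000 bytes
1 GiB = 1,073,741,824 bytes
120,000,000,000 / 1,073,741,824 = 111.76 GiB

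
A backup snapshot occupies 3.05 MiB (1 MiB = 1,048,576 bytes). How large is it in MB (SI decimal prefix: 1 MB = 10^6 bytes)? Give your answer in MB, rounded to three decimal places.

3.198 MB

3.05 MiB × 1,048,576 bytes/MiB = 3,198,156.8 bytes
1 MB = 1,000,000 bytes
3,198,156.8 / 1,000,000 = 3.198 MB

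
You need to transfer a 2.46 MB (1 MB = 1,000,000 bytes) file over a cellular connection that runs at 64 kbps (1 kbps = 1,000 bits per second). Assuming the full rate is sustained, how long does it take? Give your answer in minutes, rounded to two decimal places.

2.46 MB = 2,460,000 bytes = 19,680,000 bits
64 kbps = 64,000 bits/s
time = 19,680,000 / 64,000 = 307.500 s
307.500 s / 60 = 5.13 minutes

5.13 minutes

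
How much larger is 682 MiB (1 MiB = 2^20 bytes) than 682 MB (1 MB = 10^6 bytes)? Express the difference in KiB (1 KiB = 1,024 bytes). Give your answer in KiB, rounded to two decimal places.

682 MiB = 682 × 1,048,576 = 715,128,832 bytes
682 MB = 682 × 1,000,000 = 682,000,000 bytes
difference = 33,128,832 bytes
33,128,832 / 1,024 = 32,352.38 KiB

32,352.38 KiB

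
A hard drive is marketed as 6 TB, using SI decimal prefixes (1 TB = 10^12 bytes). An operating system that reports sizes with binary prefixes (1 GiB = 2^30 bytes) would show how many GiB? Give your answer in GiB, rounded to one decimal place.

5,587.9 GiB

6 TB = 6 × 10^12 bytes = 6,000,000,000,000 bytes
1 GiB = 2^30 bytes = 1,073,741,824 bytes
6,000,000,000,000 / 1,073,741,824 = 5,587.9 GiB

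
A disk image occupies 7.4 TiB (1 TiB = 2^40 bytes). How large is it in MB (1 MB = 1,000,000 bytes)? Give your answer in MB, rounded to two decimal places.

8,136,386.05 MB

7.4 TiB = 7.4 × 2^40 bytes = 8,136,386,045,542.4 bytes
1 MB = 1,000,000 bytes
8,136,386,045,542.4 / 1,000,000 = 8,136,386.05 MB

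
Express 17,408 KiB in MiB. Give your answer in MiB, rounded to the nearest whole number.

17,408 KiB = 17,408 × 2^10 bytes = 17,825,792 bytes
1 MiB = 2^20 bytes = 1,048,576 bytes
17,825,792 / 1,048,576 = 17 MiB

17 MiB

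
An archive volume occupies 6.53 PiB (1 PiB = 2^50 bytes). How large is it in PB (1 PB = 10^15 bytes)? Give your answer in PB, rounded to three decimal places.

6.53 PiB = 6.53 × 2^50 bytes = 7,352,126,391,682,334.72 bytes
1 PB = 10^15 bytes = 1,000,000,000,000,000 bytes
7,352,126,391,682,334.72 / 1,000,000,000,000,000 = 7.352 PB

7.352 PB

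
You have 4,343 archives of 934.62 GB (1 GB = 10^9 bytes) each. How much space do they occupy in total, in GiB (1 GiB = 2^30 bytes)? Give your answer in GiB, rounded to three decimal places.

Total = 4,343 × 934.62 GB = 4059054.66 GB
= 4059054.66 × 1,000,000,000 bytes = 4,059,054,660,000,000 bytes
1 GiB = 1,073,741,824 bytes
4,059,054,660,000,000 / 1,073,741,824 = 3,780,289.236 GiB

3,780,289.236 GiB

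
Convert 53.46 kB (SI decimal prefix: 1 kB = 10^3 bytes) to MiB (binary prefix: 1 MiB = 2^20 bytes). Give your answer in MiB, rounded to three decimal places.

53.46 kB = 53.46 × 10^3 bytes = 53,460 bytes
1 MiB = 1,048,576 bytes
53,460 / 1,048,576 = 0.051 MiB

0.051 MiB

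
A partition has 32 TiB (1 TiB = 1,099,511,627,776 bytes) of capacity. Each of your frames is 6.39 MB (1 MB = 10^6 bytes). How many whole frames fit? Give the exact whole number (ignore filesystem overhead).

5,506,161

Capacity: 32 TiB = 35,184,372,088,832 bytes
Per item: 6.39 MB = 6,390,000 bytes
⌊35,184,372,088,832 / 6,390,000⌋ = 5,506,161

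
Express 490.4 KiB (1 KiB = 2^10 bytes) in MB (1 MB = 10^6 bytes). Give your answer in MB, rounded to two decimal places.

490.4 KiB × 1,024 bytes/KiB = 502,169.6 bytes
1 MB = 1,000,000 bytes
502,169.6 / 1,000,000 = 0.50 MB

0.50 MB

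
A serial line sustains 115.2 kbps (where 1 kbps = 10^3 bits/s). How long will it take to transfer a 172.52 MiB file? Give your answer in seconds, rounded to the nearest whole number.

12,563 seconds

172.52 MiB = 180,900,331.52 bytes = 1,447,202,652.16 bits
115.2 kbps = 115,200 bits/s
time = 1,447,202,652.16 / 115,200 = 12,563 s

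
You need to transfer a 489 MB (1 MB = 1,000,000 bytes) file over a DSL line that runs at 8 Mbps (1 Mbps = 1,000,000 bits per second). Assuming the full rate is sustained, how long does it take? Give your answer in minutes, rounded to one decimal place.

489 MB = 489,000,000 bytes = 3,912,000,000 bits
8 Mbps = 8,000,000 bits/s
time = 3,912,000,000 / 8,000,000 = 489.00 s
489.00 s / 60 = 8.2 minutes

8.2 minutes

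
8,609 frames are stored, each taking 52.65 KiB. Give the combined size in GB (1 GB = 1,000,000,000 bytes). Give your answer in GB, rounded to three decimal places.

0.464 GB

Total = 8,609 × 52.65 KiB = 453263.85 KiB
= 453263.85 × 1,024 bytes = 464,142,182.4 bytes
1 GB = 1,000,000,000 bytes
464,142,182.4 / 1,000,000,000 = 0.464 GB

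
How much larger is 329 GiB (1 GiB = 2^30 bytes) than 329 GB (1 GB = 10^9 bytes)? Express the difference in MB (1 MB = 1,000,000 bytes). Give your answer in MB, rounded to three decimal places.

24,261.060 MB

329 GiB = 329 × 1,073,741,824 = 353,261,060,096 bytes
329 GB = 329 × 1,000,000,000 = 329,000,000,000 bytes
difference = 24,261,060,096 bytes
24,261,060,096 / 1,000,000 = 24,261.060 MB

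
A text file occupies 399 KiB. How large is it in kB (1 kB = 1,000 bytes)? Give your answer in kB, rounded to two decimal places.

399 KiB = 399 × 2^10 bytes = 408,576 bytes
1 kB = 1,000 bytes
408,576 / 1,000 = 408.58 kB

408.58 kB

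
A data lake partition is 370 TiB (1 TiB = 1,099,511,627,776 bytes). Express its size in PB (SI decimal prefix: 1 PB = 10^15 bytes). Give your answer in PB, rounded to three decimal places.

370 TiB × 1,099,511,627,776 bytes/TiB = 406,819,302,277,120 bytes
1 PB = 10^15 bytes = 1,000,000,000,000,000 bytes
406,819,302,277,120 / 1,000,000,000,000,000 = 0.407 PB

0.407 PB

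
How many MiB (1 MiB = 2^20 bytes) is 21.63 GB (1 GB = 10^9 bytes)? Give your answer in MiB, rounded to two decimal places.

20,627.98 MiB

21.63 GB = 21.63 × 10^9 bytes = 21,630,000,000 bytes
1 MiB = 2^20 bytes = 1,048,576 bytes
21,630,000,000 / 1,048,576 = 20,627.98 MiB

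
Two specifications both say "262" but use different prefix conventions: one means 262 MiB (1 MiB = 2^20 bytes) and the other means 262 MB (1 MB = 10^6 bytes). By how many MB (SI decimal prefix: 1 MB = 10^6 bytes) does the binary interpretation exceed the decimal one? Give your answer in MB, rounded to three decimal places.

12.727 MB

262 MiB = 262 × 1,048,576 = 274,726,912 bytes
262 MB = 262 × 1,000,000 = 262,000,000 bytes
difference = 12,726,912 bytes
12,726,912 / 1,000,000 = 12.727 MB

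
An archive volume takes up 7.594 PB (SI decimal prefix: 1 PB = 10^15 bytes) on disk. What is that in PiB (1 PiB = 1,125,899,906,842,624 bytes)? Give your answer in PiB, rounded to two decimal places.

6.74 PiB

7.594 PB × 1,000,000,000,000,000 bytes/PB = 7,594,000,000,000,000 bytes
1 PiB = 1,125,899,906,842,624 bytes
7,594,000,000,000,000 / 1,125,899,906,842,624 = 6.74 PiB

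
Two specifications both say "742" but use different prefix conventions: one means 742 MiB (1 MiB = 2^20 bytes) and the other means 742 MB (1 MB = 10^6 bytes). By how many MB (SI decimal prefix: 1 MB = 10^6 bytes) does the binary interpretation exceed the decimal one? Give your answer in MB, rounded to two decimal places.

36.04 MB

742 MiB = 742 × 1,048,576 = 778,043,392 bytes
742 MB = 742 × 1,000,000 = 742,000,000 bytes
difference = 36,043,392 bytes
36,043,392 / 1,000,000 = 36.04 MB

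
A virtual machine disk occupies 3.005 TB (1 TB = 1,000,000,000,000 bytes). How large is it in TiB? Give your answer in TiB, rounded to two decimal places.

2.73 TiB

3.005 TB × 1,000,000,000,000 bytes/TB = 3,005,000,000,000 bytes
1 TiB = 2^40 bytes = 1,099,511,627,776 bytes
3,005,000,000,000 / 1,099,511,627,776 = 2.73 TiB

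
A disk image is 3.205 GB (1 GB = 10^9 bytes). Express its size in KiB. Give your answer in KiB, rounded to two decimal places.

3.205 GB = 3.205 × 10^9 bytes = 3,205,000,000 bytes
1 KiB = 1,024 bytes
3,205,000,000 / 1,024 = 3,129,882.81 KiB

3,129,882.81 KiB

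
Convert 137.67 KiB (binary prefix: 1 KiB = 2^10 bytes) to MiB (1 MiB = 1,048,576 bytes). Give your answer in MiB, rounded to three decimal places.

137.67 KiB × 1,024 bytes/KiB = 140,974.08 bytes
1 MiB = 1,048,576 bytes
140,974.08 / 1,048,576 = 0.134 MiB

0.134 MiB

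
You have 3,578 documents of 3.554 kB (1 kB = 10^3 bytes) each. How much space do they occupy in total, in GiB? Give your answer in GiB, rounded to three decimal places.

0.012 GiB

Total = 3,578 × 3.554 kB = 12716.212 kB
= 12716.212 × 1,000 bytes = 12,716,212 bytes
1 GiB = 1,073,741,824 bytes
12,716,212 / 1,073,741,824 = 0.012 GiB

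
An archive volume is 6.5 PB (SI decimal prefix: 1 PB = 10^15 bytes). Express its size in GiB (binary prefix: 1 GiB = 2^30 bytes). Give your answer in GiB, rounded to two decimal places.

6,053,596.74 GiB

6.5 PB = 6.5 × 10^15 bytes = 6,500,000,000,000,000 bytes
1 GiB = 1,073,741,824 bytes
6,500,000,000,000,000 / 1,073,741,824 = 6,053,596.74 GiB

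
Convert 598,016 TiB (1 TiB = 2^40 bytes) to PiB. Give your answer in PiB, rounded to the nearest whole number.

584 PiB

598,016 TiB = 598,016 × 2^40 bytes = 657,525,545,596,092,416 bytes
1 PiB = 2^50 bytes = 1,125,899,906,842,624 bytes
657,525,545,596,092,416 / 1,125,899,906,842,624 = 584 PiB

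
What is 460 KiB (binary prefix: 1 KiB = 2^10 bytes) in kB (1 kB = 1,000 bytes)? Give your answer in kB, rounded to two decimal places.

460 KiB = 460 × 2^10 bytes = 471,040 bytes
1 kB = 1,000 bytes
471,040 / 1,000 = 471.04 kB

471.04 kB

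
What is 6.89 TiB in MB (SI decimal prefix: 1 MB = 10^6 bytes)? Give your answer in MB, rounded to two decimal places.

7,575,635.12 MB

6.89 TiB × 1,099,511,627,776 bytes/TiB = 7,575,635,115,376.64 bytes
1 MB = 10^6 bytes = 1,000,000 bytes
7,575,635,115,376.64 / 1,000,000 = 7,575,635.12 MB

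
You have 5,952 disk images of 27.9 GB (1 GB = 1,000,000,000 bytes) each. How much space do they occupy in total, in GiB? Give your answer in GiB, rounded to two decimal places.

154,656.17 GiB

Total = 5,952 × 27.9 GB = 166060.8 GB
= 166060.8 × 1,000,000,000 bytes = 166,060,800,000,000 bytes
1 GiB = 1,073,741,824 bytes
166,060,800,000,000 / 1,073,741,824 = 154,656.17 GiB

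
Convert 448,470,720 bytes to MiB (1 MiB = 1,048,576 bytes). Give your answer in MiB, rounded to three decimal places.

448,470,720 bytes given.
1 MiB = 2^20 bytes = 1,048,576 bytes
448,470,720 / 1,048,576 = 427.695 MiB

427.695 MiB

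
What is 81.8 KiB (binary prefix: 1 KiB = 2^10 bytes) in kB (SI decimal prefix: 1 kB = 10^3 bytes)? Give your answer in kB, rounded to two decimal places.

83.76 kB

81.8 KiB = 81.8 × 2^10 bytes = 83,763.2 bytes
1 kB = 1,000 bytes
83,763.2 / 1,000 = 83.76 kB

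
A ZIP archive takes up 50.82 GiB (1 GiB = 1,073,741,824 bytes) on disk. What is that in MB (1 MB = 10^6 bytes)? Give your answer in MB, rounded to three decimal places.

54,567.559 MB

50.82 GiB = 50.82 × 2^30 bytes = 54,567,559,495.68 bytes
1 MB = 1,000,000 bytes
54,567,559,495.68 / 1,000,000 = 54,567.559 MB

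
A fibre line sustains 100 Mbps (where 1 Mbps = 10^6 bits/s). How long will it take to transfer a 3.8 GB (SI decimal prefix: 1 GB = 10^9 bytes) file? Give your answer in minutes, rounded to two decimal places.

3.8 GB = 3,800,000,000 bytes = 30,400,000,000 bits
100 Mbps = 100,000,000 bits/s
time = 30,400,000,000 / 100,000,000 = 304.000 s
304.000 s / 60 = 5.07 minutes

5.07 minutes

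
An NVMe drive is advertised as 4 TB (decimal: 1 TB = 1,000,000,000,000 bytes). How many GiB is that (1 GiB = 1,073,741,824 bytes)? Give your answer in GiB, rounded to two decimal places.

4 TB = 4 × 10^12 bytes = 4,000,000,000,000 bytes
1 GiB = 2^30 bytes = 1,073,741,824 bytes
4,000,000,000,000 / 1,073,741,824 = 3,725.29 GiB

3,725.29 GiB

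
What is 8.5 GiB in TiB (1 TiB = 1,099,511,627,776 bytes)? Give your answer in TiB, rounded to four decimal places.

0.0083 TiB

8.5 GiB = 8.5 × 2^30 bytes = 9,126,805,504 bytes
1 TiB = 2^40 bytes = 1,099,511,627,776 bytes
9,126,805,504 / 1,099,511,627,776 = 0.0083 TiB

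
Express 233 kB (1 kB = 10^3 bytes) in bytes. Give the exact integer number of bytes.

233,000 bytes

233 × 1,000 = 233,000 bytes  (1 kB = 10^3 bytes)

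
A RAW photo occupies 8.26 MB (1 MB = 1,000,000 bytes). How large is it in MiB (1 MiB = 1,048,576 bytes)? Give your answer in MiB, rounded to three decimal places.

8.26 MB = 8.26 × 10^6 bytes = 8,260,000 bytes
1 MiB = 2^20 bytes = 1,048,576 bytes
8,260,000 / 1,048,576 = 7.877 MiB

7.877 MiB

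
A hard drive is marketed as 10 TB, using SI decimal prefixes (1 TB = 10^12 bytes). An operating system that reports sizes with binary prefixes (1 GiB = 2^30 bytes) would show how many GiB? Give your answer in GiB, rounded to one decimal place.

10 TB = 10 × 10^12 bytes = 10,000,000,000,000 bytes
1 GiB = 1,073,741,824 bytes
10,000,000,000,000 / 1,073,741,824 = 9,313.2 GiB

9,313.2 GiB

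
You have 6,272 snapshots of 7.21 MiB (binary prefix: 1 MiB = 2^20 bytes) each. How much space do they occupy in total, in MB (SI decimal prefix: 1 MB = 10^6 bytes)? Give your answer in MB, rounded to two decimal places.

Total = 6,272 × 7.21 MiB = 45221.12 MiB
= 45221.12 × 1,048,576 bytes = 47,417,781,125.12 bytes
1 MB = 1,000,000 bytes
47,417,781,125.12 / 1,000,000 = 47,417.78 MB

47,417.78 MB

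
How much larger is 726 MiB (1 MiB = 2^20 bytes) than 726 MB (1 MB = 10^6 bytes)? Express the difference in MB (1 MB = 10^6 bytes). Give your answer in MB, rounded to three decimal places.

726 MiB = 726 × 1,048,576 = 761,266,176 bytes
726 MB = 726 × 1,000,000 = 726,000,000 bytes
difference = 35,266,176 bytes
35,266,176 / 1,000,000 = 35.266 MB

35.266 MB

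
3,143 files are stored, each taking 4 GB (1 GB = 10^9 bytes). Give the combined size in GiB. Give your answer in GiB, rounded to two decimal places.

Total = 3,143 × 4 GB = 12,572 GB
= 12,572 × 1,000,000,000 bytes = 12,572,000,000,000 bytes
1 GiB = 1,073,741,824 bytes
12,572,000,000,000 / 1,073,741,824 = 11,708.59 GiB

11,708.59 GiB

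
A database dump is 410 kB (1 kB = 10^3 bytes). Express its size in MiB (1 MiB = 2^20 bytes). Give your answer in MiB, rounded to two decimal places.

0.39 MiB

410 kB = 410 × 10^3 bytes = 410,000 bytes
1 MiB = 2^20 bytes = 1,048,576 bytes
410,000 / 1,048,576 = 0.39 MiB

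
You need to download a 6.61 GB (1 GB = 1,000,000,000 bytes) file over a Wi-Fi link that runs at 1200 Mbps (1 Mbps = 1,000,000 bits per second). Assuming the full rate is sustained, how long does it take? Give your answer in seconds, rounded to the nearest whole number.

44 seconds

6.61 GB = 6,610,000,000 bytes = 52,880,000,000 bits
1200 Mbps = 1,200,000,000 bits/s
time = 52,880,000,000 / 1,200,000,000 = 44 s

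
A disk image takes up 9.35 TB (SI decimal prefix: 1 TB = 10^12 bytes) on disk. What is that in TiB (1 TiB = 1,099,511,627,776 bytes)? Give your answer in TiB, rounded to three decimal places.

9.35 TB × 1,000,000,000,000 bytes/TB = 9,350,000,000,000 bytes
1 TiB = 1,099,511,627,776 bytes
9,350,000,000,000 / 1,099,511,627,776 = 8.504 TiB

8.504 TiB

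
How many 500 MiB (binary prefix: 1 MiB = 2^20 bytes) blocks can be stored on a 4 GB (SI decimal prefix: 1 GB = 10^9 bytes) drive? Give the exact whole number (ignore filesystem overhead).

Capacity: 4 GB = 4,000,000,000 bytes
Per item: 500 MiB = 524,288,000 bytes
⌊4,000,000,000 / 524,288,000⌋ = 7

7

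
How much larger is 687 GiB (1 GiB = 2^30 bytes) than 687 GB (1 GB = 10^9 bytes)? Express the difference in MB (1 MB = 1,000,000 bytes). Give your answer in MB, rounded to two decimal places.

687 GiB = 687 × 1,073,741,824 = 737,660,633,088 bytes
687 GB = 687 × 1,000,000,000 = 687,000,000,000 bytes
difference = 50,660,633,088 bytes
50,660,633,088 / 1,000,000 = 50,660.63 MB

50,660.63 MB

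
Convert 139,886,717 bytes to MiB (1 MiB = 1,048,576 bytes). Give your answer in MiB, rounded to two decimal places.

133.41 MiB

139,886,717 bytes given.
1 MiB = 2^20 bytes = 1,048,576 bytes
139,886,717 / 1,048,576 = 133.41 MiB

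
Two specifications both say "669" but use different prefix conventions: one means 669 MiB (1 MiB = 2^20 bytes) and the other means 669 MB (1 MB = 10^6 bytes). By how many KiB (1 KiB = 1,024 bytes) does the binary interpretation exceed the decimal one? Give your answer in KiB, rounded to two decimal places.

31,735.69 KiB

669 MiB = 669 × 1,048,576 = 701,497,344 bytes
669 MB = 669 × 1,000,000 = 669,000,000 bytes
difference = 32,497,344 bytes
32,497,344 / 1,024 = 31,735.69 KiB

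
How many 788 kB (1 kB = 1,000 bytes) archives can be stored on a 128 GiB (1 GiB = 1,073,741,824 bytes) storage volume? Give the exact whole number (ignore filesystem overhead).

Capacity: 128 GiB = 137,438,953,472 bytes
Per item: 788 kB = 788,000 bytes
⌊137,438,953,472 / 788,000⌋ = 174,414

174,414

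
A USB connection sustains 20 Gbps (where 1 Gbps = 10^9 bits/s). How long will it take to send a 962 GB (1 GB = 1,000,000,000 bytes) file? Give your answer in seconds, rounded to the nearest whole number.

962 GB = 962,000,000,000 bytes = 7,696,000,000,000 bits
20 Gbps = 20,000,000,000 bits/s
time = 7,696,000,000,000 / 20,000,000,000 = 385 s

385 seconds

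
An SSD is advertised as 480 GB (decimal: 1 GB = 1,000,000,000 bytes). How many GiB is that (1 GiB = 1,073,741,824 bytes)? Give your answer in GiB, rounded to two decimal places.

480 GB = 480 × 10^9 bytes = 480,000,000,000 bytes
1 GiB = 1,073,741,824 bytes
480,000,000,000 / 1,073,741,824 = 447.03 GiB

447.03 GiB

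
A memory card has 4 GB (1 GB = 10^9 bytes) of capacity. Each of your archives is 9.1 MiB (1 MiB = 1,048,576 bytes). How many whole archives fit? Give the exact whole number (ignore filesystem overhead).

Capacity: 4 GB = 4,000,000,000 bytes
Per item: 9.1 MiB = 9,542,041.6 bytes
⌊4,000,000,000 / 9,542,041.6⌋ = 419

419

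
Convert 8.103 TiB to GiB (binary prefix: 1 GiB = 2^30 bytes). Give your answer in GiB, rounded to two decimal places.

8,297.47 GiB

8.103 TiB = 8.103 × 2^40 bytes = 8,909,342,719,868.928 bytes
1 GiB = 2^30 bytes = 1,073,741,824 bytes
8,909,342,719,868.928 / 1,073,741,824 = 8,297.47 GiB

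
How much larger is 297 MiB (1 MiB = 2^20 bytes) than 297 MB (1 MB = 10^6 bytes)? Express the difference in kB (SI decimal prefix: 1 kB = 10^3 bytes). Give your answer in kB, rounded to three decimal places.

14,427.072 kB

297 MiB = 297 × 1,048,576 = 311,427,072 bytes
297 MB = 297 × 1,000,000 = 297,000,000 bytes
difference = 14,427,072 bytes
14,427,072 / 1,000 = 14,427.072 kB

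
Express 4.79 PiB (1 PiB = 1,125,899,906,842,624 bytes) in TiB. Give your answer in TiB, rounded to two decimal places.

4,904.96 TiB

4.79 PiB = 4.79 × 2^50 bytes = 5,393,060,553,776,168.96 bytes
1 TiB = 1,099,511,627,776 bytes
5,393,060,553,776,168.96 / 1,099,511,627,776 = 4,904.96 TiB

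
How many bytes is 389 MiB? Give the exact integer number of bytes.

389 × 1,048,576 = 407,896,064 bytes  (1 MiB = 2^20 bytes)

407,896,064 bytes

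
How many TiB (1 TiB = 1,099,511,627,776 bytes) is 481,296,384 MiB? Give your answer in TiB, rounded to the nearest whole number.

481,296,384 MiB = 481,296,384 × 2^20 bytes = 504,675,837,149,184 bytes
1 TiB = 2^40 bytes = 1,099,511,627,776 bytes
504,675,837,149,184 / 1,099,511,627,776 = 459 TiB

459 TiB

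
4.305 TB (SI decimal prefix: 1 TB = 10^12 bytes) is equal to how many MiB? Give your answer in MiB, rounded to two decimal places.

4,105,567.93 MiB

4.305 TB = 4.305 × 10^12 bytes = 4,305,000,000,000 bytes
1 MiB = 2^20 bytes = 1,048,576 bytes
4,305,000,000,000 / 1,048,576 = 4,105,567.93 MiB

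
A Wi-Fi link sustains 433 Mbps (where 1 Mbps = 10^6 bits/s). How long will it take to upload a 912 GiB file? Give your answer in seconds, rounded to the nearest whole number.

912 GiB = 979,252,543,488 bytes = 7,834,020,347,904 bits
433 Mbps = 433,000,000 bits/s
time = 7,834,020,347,904 / 433,000,000 = 18,092 s

18,092 seconds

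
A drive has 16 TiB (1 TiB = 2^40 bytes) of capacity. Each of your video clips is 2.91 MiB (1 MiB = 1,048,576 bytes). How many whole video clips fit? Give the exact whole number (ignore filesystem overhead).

5,765,366

Capacity: 16 TiB = 17,592,186,044,416 bytes
Per item: 2.91 MiB = 3,051,356.16 bytes
⌊17,592,186,044,416 / 3,051,356.16⌋ = 5,765,366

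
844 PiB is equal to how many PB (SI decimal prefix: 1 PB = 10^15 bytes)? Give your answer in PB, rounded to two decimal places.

950.26 PB

844 PiB × 1,125,899,906,842,624 bytes/PiB = 950,259,521,375,174,656 bytes
1 PB = 10^15 bytes = 1,000,000,000,000,000 bytes
950,259,521,375,174,656 / 1,000,000,000,000,000 = 950.26 PB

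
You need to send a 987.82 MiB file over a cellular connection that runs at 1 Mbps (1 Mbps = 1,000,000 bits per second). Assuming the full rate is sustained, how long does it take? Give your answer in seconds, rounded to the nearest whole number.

987.82 MiB = 1,035,804,344.32 bytes = 8,286,434,754.56 bits
1 Mbps = 1,000,000 bits/s
time = 8,286,434,754.56 / 1,000,000 = 8,286 s

8,286 seconds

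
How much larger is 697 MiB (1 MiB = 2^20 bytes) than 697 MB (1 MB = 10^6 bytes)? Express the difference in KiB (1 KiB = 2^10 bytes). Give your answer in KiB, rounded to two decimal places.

33,063.94 KiB

697 MiB = 697 × 1,048,576 = 730,857,472 bytes
697 MB = 697 × 1,000,000 = 697,000,000 bytes
difference = 33,857,472 bytes
33,857,472 / 1,024 = 33,063.94 KiB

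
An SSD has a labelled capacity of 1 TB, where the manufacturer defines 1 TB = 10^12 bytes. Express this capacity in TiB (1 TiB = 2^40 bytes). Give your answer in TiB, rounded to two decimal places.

1 TB = 1 × 10^12 bytes = 1,000,000,000,000 bytes
1 TiB = 2^40 bytes = 1,099,511,627,776 bytes
1,000,000,000,000 / 1,099,511,627,776 = 0.91 TiB

0.91 TiB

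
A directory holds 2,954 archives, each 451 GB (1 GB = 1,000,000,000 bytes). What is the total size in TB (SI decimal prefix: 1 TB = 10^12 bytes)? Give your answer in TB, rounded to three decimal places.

1,332.254 TB

Total = 2,954 × 451 GB = 1,332,254 GB
= 1,332,254 × 1,000,000,000 bytes = 1,332,254,000,000,000 bytes
1 TB = 1,000,000,000,000 bytes
1,332,254,000,000,000 / 1,000,000,000,000 = 1,332.254 TB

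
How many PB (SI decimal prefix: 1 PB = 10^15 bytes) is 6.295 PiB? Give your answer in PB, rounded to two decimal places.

7.09 PB

6.295 PiB = 6.295 × 2^50 bytes = 7,087,539,913,574,318.08 bytes
1 PB = 10^15 bytes = 1,000,000,000,000,000 bytes
7,087,539,913,574,318.08 / 1,000,000,000,000,000 = 7.09 PB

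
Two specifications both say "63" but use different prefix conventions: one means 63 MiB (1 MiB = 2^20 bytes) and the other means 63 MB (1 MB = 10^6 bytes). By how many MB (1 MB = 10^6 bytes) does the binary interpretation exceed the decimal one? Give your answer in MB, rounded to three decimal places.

3.060 MB

63 MiB = 63 × 1,048,576 = 66,060,288 bytes
63 MB = 63 × 1,000,000 = 63,000,000 bytes
difference = 3,060,288 bytes
3,060,288 / 1,000,000 = 3.060 MB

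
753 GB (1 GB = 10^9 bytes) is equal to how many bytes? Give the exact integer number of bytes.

753,000,000,000 bytes

753 × 1,000,000,000 = 753,000,000,000 bytes  (1 GB = 10^9 bytes)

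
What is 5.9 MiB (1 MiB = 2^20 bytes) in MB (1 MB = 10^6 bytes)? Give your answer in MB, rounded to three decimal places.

6.187 MB

5.9 MiB = 5.9 × 2^20 bytes = 6,186,598.4 bytes
1 MB = 1,000,000 bytes
6,186,598.4 / 1,000,000 = 6.187 MB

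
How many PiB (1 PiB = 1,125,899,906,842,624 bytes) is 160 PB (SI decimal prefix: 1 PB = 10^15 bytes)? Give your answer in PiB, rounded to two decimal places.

160 PB × 1,000,000,000,000,000 bytes/PB = 160,000,000,000,000,000 bytes
1 PiB = 2^50 bytes = 1,125,899,906,842,624 bytes
160,000,000,000,000,000 / 1,125,899,906,842,624 = 142.11 PiB

142.11 PiB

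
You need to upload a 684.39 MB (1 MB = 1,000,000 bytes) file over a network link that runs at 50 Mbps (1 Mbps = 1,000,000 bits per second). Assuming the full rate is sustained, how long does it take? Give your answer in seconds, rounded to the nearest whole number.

684.39 MB = 684,390,000 bytes = 5,475,120,000 bits
50 Mbps = 50,000,000 bits/s
time = 5,475,120,000 / 50,000,000 = 110 s

110 seconds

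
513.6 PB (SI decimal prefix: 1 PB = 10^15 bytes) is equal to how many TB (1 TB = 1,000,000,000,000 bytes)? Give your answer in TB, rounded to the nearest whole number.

513,600 TB

513.6 PB = 513.6 × 10^15 bytes = 513,600,000,000,000,000 bytes
1 TB = 10^12 bytes = 1,000,000,000,000 bytes
513,600,000,000,000,000 / 1,000,000,000,000 = 513,600 TB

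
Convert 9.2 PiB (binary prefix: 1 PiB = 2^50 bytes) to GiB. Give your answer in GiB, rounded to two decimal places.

9.2 PiB = 9.2 × 2^50 bytes = 10,358,279,142,952,140.8 bytes
1 GiB = 1,073,741,824 bytes
10,358,279,142,952,140.8 / 1,073,741,824 = 9,646,899.20 GiB

9,646,899.20 GiB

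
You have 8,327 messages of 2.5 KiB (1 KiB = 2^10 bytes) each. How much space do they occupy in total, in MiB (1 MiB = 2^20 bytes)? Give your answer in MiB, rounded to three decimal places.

20.330 MiB

Total = 8,327 × 2.5 KiB = 20817.5 KiB
= 20817.5 × 1,024 bytes = 21,317,120 bytes
1 MiB = 1,048,576 bytes
21,317,120 / 1,048,576 = 20.330 MiB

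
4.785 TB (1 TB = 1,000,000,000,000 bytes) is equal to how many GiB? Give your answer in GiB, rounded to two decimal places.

4,456.38 GiB

4.785 TB = 4.785 × 10^12 bytes = 4,785,000,000,000 bytes
1 GiB = 2^30 bytes = 1,073,741,824 bytes
4,785,000,000,000 / 1,073,741,824 = 4,456.38 GiB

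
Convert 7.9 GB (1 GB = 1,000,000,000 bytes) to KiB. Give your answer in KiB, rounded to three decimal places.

7.9 GB = 7.9 × 10^9 bytes = 7,900,000,000 bytes
1 KiB = 2^10 bytes = 1,024 bytes
7,900,000,000 / 1,024 = 7,714,843.750 KiB

7,714,843.750 KiB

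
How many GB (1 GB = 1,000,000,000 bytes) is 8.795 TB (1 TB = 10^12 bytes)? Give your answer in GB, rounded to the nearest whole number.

8,795 GB

8.795 TB = 8.795 × 10^12 bytes = 8,795,000,000,000 bytes
1 GB = 10^9 bytes = 1,000,000,000 bytes
8,795,000,000,000 / 1,000,000,000 = 8,795 GB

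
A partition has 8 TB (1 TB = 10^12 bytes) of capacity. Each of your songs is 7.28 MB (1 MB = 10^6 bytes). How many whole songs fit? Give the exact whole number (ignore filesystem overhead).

Capacity: 8 TB = 8,000,000,000,000 bytes
Per item: 7.28 MB = 7,280,000 bytes
⌊8,000,000,000,000 / 7,280,000⌋ = 1,098,901

1,098,901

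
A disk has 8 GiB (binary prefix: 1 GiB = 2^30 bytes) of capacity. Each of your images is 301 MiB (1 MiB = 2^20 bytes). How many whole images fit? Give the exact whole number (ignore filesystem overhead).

Capacity: 8 GiB = 8,589,934,592 bytes
Per item: 301 MiB = 315,621,376 bytes
⌊8,589,934,592 / 315,621,376⌋ = 27

27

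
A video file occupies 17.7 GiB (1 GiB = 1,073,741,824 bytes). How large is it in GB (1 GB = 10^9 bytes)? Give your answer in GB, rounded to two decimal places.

19.01 GB

17.7 GiB = 17.7 × 2^30 bytes = 19,005,230,284.8 bytes
1 GB = 10^9 bytes = 1,000,000,000 bytes
19,005,230,284.8 / 1,000,000,000 = 19.01 GB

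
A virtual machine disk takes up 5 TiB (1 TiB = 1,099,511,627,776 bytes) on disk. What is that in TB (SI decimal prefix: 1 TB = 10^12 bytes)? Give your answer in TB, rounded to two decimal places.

5.50 TB

5 TiB = 5 × 2^40 bytes = 5,497,558,138,880 bytes
1 TB = 10^12 bytes = 1,000,000,000,000 bytes
5,497,558,138,880 / 1,000,000,000,000 = 5.50 TB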